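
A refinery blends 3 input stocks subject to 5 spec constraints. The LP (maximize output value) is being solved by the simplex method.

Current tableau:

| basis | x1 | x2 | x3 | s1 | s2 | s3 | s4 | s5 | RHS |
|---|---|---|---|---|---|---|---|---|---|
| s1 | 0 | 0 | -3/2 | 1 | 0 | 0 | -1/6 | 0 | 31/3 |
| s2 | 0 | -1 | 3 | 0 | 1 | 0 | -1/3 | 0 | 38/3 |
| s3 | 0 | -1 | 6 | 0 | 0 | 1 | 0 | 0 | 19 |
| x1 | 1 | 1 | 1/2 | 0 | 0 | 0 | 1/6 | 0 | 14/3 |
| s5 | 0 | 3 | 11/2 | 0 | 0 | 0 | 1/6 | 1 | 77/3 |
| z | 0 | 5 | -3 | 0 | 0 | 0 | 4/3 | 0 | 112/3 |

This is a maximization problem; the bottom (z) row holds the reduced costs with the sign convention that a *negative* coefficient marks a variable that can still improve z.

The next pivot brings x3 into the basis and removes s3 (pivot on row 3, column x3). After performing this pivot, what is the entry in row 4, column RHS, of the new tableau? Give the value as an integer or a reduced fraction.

37/12

Pivot element is row 3, column x3: 6.
Normalize row 3: new (row 3, RHS) = 19/6 = 19/6.
row 4 ← row 4 − (1/2)·(new row 3): 14/3 − (1/2)·(19/6) = 37/12.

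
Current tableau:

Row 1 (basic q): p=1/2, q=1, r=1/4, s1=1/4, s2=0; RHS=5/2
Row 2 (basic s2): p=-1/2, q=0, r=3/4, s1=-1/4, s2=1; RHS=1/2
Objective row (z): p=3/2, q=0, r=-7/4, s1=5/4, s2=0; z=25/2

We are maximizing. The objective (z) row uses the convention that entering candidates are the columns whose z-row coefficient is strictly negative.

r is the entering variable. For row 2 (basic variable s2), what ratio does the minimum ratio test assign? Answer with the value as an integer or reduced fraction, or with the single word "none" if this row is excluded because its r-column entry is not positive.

2/3

Ratio = RHS / (r entry) = (1/2) / (3/4) = 2/3.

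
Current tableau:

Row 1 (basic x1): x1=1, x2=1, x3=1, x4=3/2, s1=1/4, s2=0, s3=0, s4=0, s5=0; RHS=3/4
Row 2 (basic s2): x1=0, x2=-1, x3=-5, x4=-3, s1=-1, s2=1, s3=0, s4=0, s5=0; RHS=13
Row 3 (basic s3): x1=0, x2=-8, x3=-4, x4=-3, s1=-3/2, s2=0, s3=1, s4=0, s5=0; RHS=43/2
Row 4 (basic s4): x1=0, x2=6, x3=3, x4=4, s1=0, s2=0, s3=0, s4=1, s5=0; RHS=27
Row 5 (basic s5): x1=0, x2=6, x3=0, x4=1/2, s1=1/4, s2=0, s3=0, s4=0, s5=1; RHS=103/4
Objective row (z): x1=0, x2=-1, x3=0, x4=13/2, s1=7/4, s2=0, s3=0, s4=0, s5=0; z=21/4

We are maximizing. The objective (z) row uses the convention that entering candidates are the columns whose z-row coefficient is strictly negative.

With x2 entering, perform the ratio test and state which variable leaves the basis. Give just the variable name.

x1

Ratios: row 1 (x1): (3/4)/1 = 3/4; row 2 (s2): entry -1 ≤ 0, skip; row 3 (s3): entry -8 ≤ 0, skip; row 4 (s4): 27/6 = 9/2; row 5 (s5): (103/4)/6 = 103/24.
Minimum ratio 3/4 is in the x1 row, so x1 leaves.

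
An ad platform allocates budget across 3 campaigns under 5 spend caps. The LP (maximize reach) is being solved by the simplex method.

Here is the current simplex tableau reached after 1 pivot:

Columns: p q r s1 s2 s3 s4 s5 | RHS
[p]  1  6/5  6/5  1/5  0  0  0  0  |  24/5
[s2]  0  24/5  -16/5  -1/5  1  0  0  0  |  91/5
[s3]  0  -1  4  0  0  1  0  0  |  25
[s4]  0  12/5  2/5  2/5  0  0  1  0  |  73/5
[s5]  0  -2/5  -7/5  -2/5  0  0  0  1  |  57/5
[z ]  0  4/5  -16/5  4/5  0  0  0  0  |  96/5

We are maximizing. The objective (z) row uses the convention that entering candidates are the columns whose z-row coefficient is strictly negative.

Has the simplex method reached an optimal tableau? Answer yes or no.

Column r has objective-row coefficient -16/5, which is negative; an improving pivot exists, so not yet optimal.

no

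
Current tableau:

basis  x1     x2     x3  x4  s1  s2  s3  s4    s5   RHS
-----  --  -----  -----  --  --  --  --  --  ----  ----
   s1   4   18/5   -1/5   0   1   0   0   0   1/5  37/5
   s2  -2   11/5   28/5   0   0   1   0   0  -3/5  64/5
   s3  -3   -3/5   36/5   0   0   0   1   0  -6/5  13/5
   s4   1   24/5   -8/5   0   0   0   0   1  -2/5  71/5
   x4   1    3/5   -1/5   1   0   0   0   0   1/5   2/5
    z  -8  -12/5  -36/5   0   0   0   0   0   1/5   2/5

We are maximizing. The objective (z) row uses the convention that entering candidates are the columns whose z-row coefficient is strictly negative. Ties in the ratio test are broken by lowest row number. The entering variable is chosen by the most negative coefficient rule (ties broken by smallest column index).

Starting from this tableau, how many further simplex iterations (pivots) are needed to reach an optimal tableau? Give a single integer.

2

pivot: x1 in, x4 out → z = 18/5
pivot: x3 in, s3 out → z = 26/3
No improving column remains; optimal.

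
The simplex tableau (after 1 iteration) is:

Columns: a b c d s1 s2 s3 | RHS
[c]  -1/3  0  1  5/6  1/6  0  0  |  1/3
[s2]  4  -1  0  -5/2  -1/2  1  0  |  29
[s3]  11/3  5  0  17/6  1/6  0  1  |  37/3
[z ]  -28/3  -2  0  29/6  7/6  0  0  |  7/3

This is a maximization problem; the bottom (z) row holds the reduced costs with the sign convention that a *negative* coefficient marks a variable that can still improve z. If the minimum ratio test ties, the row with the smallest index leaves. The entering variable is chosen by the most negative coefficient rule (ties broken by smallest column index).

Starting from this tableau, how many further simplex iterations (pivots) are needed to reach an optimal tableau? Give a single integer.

1

pivot: a in, s3 out → z = 371/11
No improving column remains; optimal.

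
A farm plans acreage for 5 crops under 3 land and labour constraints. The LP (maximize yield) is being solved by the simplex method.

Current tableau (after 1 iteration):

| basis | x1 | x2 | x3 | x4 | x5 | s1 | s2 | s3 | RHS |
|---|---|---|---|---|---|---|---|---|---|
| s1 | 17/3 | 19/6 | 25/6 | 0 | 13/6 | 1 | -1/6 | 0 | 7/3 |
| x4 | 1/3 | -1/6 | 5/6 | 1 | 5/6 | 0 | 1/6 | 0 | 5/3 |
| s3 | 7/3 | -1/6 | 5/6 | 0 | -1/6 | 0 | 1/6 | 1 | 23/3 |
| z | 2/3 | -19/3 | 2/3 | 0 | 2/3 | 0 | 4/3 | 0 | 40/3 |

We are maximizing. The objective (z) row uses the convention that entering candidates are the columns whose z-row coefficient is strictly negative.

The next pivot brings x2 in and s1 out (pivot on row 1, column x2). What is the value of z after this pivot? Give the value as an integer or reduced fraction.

Minimum ratio for x2: (7/3)/(19/6) = 14/19.
z changes by −(z-row coeff of x2)·ratio = −(-19/3)·(14/19) = 14/3.
New z = 40/3 + (14/3) = 18.

18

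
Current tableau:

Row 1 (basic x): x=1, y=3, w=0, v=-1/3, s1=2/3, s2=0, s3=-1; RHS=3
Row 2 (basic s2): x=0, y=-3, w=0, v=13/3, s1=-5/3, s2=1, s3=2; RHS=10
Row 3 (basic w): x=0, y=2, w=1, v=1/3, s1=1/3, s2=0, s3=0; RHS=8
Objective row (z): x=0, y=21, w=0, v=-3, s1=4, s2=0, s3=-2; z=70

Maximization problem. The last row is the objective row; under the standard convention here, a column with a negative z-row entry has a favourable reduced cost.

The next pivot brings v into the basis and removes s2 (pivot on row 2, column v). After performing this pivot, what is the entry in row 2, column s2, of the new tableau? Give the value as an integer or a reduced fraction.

3/13

Pivot element is row 2, column v: 13/3.
Normalize row 2: new (row 2, s2) = 1/(13/3) = 3/13.
Row 2 is the pivot row, so the entry is 3/13.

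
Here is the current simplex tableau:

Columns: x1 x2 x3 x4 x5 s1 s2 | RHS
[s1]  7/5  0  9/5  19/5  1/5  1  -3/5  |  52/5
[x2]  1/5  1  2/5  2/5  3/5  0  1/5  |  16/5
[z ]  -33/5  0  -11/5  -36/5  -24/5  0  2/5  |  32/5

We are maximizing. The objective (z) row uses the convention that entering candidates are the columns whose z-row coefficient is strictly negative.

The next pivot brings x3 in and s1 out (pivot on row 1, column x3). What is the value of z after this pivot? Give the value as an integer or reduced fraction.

172/9

Minimum ratio for x3: (52/5)/(9/5) = 52/9.
z changes by −(z-row coeff of x3)·ratio = −(-11/5)·(52/9) = 572/45.
New z = 32/5 + (572/45) = 172/9.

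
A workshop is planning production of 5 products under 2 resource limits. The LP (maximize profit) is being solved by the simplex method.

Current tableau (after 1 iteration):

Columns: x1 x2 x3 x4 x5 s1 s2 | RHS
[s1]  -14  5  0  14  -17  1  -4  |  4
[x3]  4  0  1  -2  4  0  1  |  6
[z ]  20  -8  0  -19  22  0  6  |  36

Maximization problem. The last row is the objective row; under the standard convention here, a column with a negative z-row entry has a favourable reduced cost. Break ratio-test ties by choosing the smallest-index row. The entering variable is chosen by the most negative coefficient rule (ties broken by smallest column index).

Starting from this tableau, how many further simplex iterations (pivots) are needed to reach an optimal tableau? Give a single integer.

3

pivot: x4 in, s1 out → z = 290/7
pivot: x2 in, x4 out → z = 212/5
pivot: x5 in, x3 out → z = 251/5
No improving column remains; optimal.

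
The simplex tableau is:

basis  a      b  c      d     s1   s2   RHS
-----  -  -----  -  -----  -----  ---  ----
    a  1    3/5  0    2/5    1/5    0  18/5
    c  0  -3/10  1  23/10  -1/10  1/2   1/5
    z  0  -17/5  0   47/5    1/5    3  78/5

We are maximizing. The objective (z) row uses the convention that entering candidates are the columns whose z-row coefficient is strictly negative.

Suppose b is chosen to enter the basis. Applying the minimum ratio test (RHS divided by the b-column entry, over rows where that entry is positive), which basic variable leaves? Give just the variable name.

Ratios: row 1 (a): (18/5)/(3/5) = 6; row 2 (c): entry -3/10 ≤ 0, skip.
Minimum ratio 6 is in the a row, so a leaves.

a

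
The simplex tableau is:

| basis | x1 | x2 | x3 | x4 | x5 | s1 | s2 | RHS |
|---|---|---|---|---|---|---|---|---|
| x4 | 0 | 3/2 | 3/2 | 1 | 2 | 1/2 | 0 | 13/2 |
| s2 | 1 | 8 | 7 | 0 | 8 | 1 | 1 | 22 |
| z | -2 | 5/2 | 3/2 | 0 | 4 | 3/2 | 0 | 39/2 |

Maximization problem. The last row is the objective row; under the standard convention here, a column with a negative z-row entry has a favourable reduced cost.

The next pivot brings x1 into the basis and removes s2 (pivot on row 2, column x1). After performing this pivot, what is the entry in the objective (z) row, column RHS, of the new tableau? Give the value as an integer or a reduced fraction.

Pivot element is row 2, column x1: 1.
Normalize row 2: new (row 2, RHS) = 22/1 = 22.
z-row ← z-row − (-2)·(new row 2): 39/2 − (-2)·22 = 127/2.

127/2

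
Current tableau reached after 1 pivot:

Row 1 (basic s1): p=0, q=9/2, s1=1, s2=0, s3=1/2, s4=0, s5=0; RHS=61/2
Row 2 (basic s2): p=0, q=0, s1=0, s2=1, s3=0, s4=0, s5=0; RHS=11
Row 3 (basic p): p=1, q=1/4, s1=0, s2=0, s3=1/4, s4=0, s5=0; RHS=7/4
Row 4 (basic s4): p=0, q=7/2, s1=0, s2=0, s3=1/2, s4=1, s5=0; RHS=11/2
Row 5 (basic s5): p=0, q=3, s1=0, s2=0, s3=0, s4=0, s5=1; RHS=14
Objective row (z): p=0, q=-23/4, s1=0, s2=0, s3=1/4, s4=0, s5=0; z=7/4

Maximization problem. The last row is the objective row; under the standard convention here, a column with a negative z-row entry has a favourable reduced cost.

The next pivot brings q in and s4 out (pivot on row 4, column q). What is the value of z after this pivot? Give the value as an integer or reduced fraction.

151/14

Minimum ratio for q: (11/2)/(7/2) = 11/7.
z changes by −(z-row coeff of q)·ratio = −(-23/4)·(11/7) = 253/28.
New z = 7/4 + (253/28) = 151/14.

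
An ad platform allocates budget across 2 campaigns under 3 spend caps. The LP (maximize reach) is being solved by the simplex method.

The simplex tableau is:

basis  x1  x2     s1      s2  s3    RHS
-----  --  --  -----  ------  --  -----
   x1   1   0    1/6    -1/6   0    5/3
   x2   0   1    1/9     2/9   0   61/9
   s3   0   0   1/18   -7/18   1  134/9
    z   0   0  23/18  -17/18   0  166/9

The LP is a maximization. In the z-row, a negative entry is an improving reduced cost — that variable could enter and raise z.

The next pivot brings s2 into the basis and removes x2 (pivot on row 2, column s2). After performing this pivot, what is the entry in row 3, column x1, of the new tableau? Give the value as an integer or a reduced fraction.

0

Pivot element is row 2, column s2: 2/9.
Normalize row 2: new (row 2, x1) = 0/(2/9) = 0.
row 3 ← row 3 − (-7/18)·(new row 2): 0 − (-7/18)·0 = 0.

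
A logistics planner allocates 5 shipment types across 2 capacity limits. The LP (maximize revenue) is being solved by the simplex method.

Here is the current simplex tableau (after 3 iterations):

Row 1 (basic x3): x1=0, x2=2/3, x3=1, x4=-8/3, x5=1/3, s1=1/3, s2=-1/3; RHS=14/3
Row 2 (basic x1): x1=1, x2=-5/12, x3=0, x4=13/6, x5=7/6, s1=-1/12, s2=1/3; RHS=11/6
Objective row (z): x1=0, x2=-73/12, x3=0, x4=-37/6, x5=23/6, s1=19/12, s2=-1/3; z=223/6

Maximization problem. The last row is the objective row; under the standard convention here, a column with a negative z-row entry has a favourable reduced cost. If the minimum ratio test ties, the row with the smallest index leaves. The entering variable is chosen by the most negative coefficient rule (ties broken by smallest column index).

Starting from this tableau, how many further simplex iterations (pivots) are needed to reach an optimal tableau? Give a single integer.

pivot: x4 in, x1 out → z = 551/13
pivot: x2 in, x3 out → z = 739/2
No improving column remains; optimal.

2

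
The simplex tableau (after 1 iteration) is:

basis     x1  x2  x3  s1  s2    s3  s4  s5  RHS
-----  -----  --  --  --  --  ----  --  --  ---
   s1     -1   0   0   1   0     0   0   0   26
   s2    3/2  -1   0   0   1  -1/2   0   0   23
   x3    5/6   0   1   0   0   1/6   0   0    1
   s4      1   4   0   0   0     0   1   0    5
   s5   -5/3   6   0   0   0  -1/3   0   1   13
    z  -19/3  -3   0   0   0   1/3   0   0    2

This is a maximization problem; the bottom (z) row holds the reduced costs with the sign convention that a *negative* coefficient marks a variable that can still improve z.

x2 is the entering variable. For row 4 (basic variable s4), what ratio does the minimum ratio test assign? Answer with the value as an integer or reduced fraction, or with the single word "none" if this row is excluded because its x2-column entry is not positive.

5/4

Ratio = RHS / (x2 entry) = 5 / 4 = 5/4.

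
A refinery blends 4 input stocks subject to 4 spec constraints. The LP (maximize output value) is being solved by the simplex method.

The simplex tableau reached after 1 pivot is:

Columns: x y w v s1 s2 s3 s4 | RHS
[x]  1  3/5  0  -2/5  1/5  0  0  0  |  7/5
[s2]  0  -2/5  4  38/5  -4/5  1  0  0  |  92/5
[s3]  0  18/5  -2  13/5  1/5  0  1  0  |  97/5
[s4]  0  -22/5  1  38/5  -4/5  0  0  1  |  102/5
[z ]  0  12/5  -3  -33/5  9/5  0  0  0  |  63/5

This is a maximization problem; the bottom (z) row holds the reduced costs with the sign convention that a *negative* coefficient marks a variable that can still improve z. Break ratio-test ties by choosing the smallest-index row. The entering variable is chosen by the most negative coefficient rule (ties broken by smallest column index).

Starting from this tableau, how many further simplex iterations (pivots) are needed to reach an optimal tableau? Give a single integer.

1

pivot: v in, s2 out → z = 543/19
No improving column remains; optimal.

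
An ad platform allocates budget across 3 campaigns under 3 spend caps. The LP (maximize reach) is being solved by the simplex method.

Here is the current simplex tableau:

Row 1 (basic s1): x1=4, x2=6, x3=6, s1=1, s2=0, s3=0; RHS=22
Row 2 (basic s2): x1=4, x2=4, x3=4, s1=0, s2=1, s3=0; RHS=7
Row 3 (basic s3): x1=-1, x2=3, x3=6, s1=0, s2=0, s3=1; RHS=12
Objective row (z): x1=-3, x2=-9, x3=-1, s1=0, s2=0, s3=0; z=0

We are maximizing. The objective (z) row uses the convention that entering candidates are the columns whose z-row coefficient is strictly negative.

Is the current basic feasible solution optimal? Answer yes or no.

no

Column x1 has objective-row coefficient -3, which is negative; an improving pivot exists, so not yet optimal.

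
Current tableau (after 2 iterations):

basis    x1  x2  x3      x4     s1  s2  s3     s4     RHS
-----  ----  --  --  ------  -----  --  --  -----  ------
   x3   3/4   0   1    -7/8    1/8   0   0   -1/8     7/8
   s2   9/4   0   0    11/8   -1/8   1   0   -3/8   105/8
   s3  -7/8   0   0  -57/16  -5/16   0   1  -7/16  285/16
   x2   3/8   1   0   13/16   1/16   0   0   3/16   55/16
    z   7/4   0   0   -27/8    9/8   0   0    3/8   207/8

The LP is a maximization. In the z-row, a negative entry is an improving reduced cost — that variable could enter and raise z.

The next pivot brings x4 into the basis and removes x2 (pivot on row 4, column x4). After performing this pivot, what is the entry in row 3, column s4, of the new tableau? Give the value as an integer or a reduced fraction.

5/13

Pivot element is row 4, column x4: 13/16.
Normalize row 4: new (row 4, s4) = (3/16)/(13/16) = 3/13.
row 3 ← row 3 − (-57/16)·(new row 4): -7/16 − (-57/16)·(3/13) = 5/13.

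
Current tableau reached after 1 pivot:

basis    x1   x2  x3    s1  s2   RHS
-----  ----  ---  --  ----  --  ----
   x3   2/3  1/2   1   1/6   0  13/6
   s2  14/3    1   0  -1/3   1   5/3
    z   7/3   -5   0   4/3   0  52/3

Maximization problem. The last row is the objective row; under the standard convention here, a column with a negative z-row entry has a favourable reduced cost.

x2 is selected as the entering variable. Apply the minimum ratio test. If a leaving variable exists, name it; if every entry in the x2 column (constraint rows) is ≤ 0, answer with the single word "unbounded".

s2

Ratios: row 1 (x3): (13/6)/(1/2) = 13/3; row 2 (s2): (5/3)/1 = 5/3.
Minimum ratio is in the s2 row, so s2 leaves.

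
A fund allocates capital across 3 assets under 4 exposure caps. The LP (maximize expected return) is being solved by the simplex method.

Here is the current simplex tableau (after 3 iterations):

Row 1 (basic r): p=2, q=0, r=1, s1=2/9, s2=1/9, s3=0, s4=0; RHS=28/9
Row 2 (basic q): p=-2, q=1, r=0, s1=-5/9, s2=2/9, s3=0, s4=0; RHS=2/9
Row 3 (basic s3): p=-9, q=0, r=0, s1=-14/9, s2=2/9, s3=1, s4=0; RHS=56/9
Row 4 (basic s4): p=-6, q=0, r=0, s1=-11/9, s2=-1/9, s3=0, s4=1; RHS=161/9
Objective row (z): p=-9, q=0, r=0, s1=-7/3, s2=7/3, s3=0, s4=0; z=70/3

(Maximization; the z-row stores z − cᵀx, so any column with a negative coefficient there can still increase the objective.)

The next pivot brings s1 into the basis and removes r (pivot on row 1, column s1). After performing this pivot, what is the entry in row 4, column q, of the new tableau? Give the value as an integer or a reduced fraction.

0

Pivot element is row 1, column s1: 2/9.
Normalize row 1: new (row 1, q) = 0/(2/9) = 0.
row 4 ← row 4 − (-11/9)·(new row 1): 0 − (-11/9)·0 = 0.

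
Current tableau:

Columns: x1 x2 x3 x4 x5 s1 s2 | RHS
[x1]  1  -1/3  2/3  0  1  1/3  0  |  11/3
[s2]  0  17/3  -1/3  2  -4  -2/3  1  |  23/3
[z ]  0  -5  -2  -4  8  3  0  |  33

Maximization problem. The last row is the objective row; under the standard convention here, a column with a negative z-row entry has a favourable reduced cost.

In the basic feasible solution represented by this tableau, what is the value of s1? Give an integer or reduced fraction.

0

s1 is nonbasic (not in the basis column), so its value in the current BFS is 0.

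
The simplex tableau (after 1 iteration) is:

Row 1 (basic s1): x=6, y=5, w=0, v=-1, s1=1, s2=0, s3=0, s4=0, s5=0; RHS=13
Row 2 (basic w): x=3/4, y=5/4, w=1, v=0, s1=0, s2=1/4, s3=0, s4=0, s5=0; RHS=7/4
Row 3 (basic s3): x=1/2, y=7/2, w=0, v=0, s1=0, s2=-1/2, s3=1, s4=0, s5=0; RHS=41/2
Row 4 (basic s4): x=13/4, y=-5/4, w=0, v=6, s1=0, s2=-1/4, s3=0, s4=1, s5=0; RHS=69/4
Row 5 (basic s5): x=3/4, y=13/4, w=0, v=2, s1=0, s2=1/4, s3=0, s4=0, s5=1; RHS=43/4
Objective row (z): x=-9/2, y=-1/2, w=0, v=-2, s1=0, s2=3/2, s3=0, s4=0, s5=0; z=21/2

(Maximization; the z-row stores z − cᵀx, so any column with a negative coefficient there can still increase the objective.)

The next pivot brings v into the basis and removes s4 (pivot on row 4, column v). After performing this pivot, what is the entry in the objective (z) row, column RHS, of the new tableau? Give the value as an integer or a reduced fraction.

Pivot element is row 4, column v: 6.
Normalize row 4: new (row 4, RHS) = (69/4)/6 = 23/8.
z-row ← z-row − (-2)·(new row 4): 21/2 − (-2)·(23/8) = 65/4.

65/4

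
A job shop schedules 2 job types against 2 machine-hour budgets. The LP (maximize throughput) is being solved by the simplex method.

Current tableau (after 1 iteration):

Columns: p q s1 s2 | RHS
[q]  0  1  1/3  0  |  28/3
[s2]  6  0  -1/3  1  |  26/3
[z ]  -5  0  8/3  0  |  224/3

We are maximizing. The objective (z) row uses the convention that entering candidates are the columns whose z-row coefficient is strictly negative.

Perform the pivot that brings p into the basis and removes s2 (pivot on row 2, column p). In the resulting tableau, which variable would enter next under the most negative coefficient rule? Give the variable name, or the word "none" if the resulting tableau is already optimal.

none

Pivot element 6. New z-row = old z-row − (-5)·(row 2/6).
Updated z-row coefficients: p: 0, q: 0, s1: 43/18, s2: 5/6.
No coefficient is strictly negative; the tableau after this pivot is optimal.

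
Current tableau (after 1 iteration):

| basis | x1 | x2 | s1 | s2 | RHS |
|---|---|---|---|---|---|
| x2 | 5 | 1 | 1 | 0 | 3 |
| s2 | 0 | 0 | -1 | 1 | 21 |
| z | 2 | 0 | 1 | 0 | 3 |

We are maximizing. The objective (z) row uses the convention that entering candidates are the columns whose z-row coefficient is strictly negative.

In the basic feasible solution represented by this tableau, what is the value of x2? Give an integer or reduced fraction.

x2 is basic (row 1); its value is the RHS of that row: 3.

3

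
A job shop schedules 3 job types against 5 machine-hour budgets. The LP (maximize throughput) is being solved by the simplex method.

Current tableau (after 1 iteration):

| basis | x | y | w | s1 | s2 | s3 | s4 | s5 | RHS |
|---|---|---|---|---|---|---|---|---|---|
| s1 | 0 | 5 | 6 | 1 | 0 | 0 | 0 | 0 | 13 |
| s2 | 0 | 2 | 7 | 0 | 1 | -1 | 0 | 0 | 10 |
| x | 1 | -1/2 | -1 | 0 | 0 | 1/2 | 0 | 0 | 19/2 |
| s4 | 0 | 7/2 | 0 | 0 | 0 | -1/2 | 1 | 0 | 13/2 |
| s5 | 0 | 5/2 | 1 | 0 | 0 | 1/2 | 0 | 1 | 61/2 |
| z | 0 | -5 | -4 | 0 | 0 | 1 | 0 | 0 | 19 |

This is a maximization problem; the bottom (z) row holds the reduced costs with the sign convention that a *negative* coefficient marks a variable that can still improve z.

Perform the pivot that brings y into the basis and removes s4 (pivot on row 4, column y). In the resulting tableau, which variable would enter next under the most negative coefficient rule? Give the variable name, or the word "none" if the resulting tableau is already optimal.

Pivot element 7/2. New z-row = old z-row − (-5)·(row 4/(7/2)).
Updated z-row coefficients: x: 0, y: 0, w: -4, s1: 0, s2: 0, s3: 2/7, s4: 10/7, s5: 0.
The most negative is -4 in column w, so w would enter next.

w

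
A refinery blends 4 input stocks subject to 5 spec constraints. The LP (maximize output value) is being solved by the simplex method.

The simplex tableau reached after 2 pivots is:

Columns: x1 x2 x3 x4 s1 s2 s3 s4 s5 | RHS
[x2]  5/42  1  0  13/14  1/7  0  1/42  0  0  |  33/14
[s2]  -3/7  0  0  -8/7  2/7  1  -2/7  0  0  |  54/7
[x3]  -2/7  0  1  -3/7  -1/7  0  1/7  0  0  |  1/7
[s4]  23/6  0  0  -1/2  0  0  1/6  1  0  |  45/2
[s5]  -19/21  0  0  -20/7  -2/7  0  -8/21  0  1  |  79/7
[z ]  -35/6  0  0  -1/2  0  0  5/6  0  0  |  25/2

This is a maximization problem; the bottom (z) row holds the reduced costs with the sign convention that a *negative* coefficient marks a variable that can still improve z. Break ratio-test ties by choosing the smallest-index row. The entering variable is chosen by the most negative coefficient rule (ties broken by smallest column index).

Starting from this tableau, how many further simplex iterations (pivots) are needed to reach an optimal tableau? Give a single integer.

pivot: x1 in, s4 out → z = 1075/23
pivot: x4 in, x2 out → z = 7441/152
No improving column remains; optimal.

2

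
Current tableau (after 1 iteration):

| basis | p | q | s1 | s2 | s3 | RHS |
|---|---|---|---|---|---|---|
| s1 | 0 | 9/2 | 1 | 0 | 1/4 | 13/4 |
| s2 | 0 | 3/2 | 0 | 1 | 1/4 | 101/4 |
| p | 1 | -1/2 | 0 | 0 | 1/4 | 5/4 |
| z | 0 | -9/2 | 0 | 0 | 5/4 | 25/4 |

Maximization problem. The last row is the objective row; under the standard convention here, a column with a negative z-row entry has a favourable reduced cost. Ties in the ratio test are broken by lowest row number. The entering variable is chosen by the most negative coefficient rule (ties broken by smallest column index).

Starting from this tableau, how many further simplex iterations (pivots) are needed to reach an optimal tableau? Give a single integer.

1

pivot: q in, s1 out → z = 19/2
No improving column remains; optimal.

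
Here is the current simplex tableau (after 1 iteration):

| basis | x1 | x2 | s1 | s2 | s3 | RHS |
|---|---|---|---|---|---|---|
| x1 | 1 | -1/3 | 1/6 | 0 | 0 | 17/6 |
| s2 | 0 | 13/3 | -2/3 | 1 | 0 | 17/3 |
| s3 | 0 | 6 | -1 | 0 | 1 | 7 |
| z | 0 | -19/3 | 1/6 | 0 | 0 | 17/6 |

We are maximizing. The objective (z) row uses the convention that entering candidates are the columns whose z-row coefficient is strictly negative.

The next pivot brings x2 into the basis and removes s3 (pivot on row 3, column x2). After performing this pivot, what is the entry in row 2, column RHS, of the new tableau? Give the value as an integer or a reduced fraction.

11/18

Pivot element is row 3, column x2: 6.
Normalize row 3: new (row 3, RHS) = 7/6 = 7/6.
row 2 ← row 2 − (13/3)·(new row 3): 17/3 − (13/3)·(7/6) = 11/18.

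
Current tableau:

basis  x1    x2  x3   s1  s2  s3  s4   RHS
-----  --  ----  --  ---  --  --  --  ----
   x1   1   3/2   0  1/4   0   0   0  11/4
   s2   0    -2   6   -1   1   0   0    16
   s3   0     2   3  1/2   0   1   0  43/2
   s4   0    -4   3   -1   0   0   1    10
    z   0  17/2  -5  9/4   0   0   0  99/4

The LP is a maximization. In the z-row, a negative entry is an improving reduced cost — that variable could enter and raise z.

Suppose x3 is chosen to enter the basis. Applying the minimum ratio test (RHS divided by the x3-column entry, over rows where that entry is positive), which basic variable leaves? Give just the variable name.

Ratios: row 1 (x1): entry 0 ≤ 0, skip; row 2 (s2): 16/6 = 8/3; row 3 (s3): (43/2)/3 = 43/6; row 4 (s4): 10/3 = 10/3.
Minimum ratio 8/3 is in the s2 row, so s2 leaves.

s2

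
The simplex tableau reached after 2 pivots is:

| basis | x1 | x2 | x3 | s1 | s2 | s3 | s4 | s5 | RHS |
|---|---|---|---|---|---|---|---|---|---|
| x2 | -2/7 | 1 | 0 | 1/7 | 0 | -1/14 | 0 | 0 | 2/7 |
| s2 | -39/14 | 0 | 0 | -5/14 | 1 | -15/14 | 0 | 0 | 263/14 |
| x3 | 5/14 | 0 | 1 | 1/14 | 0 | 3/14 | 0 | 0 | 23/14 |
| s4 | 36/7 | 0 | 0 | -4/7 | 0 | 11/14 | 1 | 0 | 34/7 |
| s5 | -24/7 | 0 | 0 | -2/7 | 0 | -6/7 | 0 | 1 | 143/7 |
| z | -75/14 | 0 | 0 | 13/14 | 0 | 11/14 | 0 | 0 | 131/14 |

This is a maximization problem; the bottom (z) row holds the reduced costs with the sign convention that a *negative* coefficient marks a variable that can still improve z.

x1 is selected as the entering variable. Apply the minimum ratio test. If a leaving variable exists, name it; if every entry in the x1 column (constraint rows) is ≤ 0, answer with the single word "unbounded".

s4

Ratios: row 1 (x2): entry -2/7 ≤ 0, skip; row 2 (s2): entry -39/14 ≤ 0, skip; row 3 (x3): (23/14)/(5/14) = 23/5; row 4 (s4): (34/7)/(36/7) = 17/18; row 5 (s5): entry -24/7 ≤ 0, skip.
Minimum ratio is in the s4 row, so s4 leaves.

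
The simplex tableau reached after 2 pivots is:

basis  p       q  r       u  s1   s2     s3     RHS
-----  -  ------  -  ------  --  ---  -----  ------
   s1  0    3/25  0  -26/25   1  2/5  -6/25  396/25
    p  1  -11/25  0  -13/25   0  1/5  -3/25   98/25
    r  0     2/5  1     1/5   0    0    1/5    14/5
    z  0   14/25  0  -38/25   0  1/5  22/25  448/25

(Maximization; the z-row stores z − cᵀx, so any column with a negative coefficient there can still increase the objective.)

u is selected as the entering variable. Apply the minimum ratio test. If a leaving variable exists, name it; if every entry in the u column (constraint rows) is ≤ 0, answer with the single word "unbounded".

Ratios: row 1 (s1): entry -26/25 ≤ 0, skip; row 2 (p): entry -13/25 ≤ 0, skip; row 3 (r): (14/5)/(1/5) = 14.
Minimum ratio is in the r row, so r leaves.

r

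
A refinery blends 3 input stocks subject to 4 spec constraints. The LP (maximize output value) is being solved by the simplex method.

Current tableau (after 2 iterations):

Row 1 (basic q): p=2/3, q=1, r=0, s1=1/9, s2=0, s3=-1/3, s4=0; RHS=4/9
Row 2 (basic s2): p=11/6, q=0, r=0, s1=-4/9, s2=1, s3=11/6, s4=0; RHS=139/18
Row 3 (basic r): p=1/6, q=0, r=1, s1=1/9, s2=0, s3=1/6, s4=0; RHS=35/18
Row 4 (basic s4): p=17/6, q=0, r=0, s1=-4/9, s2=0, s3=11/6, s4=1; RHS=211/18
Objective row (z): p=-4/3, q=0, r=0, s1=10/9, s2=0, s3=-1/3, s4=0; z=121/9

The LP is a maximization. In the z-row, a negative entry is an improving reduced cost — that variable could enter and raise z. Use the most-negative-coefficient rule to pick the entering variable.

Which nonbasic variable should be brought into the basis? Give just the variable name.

Objective-row coefficients: p: -4/3, q: 0, r: 0, s1: 10/9, s2: 0, s3: -1/3, s4: 0.
The most negative is -4/3 in column p, so p enters.

p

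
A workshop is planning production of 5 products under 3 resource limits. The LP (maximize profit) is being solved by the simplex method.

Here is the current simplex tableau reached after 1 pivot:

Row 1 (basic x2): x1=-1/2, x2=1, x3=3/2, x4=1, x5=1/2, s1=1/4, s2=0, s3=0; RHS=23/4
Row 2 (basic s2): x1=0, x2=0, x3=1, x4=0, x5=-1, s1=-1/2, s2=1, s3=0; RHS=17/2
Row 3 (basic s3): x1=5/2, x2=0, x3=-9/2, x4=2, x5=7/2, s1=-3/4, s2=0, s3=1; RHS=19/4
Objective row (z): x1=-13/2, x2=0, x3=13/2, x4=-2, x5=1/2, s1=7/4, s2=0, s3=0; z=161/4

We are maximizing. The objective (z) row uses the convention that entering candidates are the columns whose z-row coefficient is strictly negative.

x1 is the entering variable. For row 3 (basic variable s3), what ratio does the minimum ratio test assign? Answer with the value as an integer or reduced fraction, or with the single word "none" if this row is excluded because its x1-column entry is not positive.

Ratio = RHS / (x1 entry) = (19/4) / (5/2) = 19/10.

19/10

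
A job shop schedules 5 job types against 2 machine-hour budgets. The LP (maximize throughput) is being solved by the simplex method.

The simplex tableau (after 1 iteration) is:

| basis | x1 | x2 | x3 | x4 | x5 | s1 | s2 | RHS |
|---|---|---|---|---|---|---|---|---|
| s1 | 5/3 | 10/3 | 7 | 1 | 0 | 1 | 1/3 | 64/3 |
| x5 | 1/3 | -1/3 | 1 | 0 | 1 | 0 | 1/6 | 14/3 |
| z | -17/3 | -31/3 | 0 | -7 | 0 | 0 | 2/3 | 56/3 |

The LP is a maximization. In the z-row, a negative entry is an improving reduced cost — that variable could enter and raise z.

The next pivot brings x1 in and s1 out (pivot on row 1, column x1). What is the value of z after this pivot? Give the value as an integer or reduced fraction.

456/5

Minimum ratio for x1: (64/3)/(5/3) = 64/5.
z changes by −(z-row coeff of x1)·ratio = −(-17/3)·(64/5) = 1088/15.
New z = 56/3 + (1088/15) = 456/5.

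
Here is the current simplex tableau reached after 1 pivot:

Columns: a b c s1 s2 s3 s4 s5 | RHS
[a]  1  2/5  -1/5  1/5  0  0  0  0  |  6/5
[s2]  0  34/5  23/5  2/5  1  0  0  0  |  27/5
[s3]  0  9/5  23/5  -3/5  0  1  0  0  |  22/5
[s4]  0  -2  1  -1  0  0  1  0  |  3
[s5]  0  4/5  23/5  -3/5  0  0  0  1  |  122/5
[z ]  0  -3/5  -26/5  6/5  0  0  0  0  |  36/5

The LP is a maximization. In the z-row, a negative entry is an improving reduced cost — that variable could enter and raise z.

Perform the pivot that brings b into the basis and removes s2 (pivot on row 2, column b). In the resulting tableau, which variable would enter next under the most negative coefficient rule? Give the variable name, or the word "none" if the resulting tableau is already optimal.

Pivot element 34/5. New z-row = old z-row − (-3/5)·(row 2/(34/5)).
Updated z-row coefficients: a: 0, b: 0, c: -163/34, s1: 21/17, s2: 3/34, s3: 0, s4: 0, s5: 0.
The most negative is -163/34 in column c, so c would enter next.

c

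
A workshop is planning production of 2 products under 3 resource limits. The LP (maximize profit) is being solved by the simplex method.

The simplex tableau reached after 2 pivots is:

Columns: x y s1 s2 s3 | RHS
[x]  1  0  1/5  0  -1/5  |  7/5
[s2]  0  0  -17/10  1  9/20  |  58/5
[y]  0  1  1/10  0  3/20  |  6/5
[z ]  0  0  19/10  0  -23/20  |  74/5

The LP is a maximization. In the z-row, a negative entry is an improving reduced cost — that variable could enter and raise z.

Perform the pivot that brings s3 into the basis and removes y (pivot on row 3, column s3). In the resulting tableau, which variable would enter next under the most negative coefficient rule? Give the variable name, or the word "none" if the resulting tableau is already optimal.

Pivot element 3/20. New z-row = old z-row − (-23/20)·(row 3/(3/20)).
Updated z-row coefficients: x: 0, y: 23/3, s1: 8/3, s2: 0, s3: 0.
No coefficient is strictly negative; the tableau after this pivot is optimal.

none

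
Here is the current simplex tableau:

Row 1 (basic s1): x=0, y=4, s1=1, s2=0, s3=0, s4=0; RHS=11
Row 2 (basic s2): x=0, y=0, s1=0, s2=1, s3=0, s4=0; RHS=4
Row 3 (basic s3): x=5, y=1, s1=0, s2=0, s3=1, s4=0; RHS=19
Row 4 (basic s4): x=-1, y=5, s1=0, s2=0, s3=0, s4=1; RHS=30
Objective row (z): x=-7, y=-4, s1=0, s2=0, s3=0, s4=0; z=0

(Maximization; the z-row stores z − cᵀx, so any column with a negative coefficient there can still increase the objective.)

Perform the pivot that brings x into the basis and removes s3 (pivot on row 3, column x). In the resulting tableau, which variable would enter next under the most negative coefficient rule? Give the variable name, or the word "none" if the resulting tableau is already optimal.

y

Pivot element 5. New z-row = old z-row − (-7)·(row 3/5).
Updated z-row coefficients: x: 0, y: -13/5, s1: 0, s2: 0, s3: 7/5, s4: 0.
The most negative is -13/5 in column y, so y would enter next.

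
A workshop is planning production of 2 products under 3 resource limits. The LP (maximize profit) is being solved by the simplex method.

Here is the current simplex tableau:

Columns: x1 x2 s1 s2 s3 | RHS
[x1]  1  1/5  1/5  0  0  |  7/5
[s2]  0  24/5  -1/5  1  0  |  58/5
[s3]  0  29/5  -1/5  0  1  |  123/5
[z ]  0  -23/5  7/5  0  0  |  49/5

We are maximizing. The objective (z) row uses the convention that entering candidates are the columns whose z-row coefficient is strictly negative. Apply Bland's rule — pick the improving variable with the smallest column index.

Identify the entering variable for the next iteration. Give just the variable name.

Objective-row coefficients: x1: 0, x2: -23/5, s1: 7/5, s2: 0, s3: 0.
Improving columns: x2. Bland's rule picks the smallest column index → x2.

x2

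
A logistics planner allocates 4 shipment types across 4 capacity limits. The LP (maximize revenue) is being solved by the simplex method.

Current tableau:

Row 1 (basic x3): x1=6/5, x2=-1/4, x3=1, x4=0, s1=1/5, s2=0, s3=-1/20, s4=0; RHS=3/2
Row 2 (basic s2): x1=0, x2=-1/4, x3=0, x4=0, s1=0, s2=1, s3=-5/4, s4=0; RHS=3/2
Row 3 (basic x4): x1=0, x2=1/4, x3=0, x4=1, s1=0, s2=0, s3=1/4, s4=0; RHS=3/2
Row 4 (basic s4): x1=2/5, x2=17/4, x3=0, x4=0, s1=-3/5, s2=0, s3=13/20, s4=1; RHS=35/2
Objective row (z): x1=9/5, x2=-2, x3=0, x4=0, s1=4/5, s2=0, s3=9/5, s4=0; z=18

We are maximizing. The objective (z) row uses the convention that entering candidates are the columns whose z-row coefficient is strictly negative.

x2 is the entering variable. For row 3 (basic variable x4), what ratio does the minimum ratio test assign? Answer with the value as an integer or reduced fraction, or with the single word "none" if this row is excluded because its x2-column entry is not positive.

Ratio = RHS / (x2 entry) = (3/2) / (1/4) = 6.

6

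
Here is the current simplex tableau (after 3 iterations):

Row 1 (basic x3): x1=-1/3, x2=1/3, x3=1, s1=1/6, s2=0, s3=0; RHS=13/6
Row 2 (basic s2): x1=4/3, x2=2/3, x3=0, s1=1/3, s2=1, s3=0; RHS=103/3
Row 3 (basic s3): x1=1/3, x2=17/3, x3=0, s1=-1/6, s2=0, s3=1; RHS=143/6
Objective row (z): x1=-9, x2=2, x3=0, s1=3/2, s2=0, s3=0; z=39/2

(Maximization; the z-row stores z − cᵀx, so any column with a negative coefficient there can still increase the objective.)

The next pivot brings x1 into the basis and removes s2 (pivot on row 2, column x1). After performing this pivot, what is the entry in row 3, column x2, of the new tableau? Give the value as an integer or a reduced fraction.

11/2

Pivot element is row 2, column x1: 4/3.
Normalize row 2: new (row 2, x2) = (2/3)/(4/3) = 1/2.
row 3 ← row 3 − (1/3)·(new row 2): 17/3 − (1/3)·(1/2) = 11/2.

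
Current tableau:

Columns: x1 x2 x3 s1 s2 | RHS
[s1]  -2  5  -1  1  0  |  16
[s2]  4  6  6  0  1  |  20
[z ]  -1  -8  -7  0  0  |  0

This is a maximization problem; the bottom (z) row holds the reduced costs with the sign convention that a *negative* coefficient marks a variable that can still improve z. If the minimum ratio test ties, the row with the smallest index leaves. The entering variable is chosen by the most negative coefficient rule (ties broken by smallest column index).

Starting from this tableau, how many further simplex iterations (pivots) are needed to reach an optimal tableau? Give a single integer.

2

pivot: x2 in, s1 out → z = 128/5
pivot: x3 in, s2 out → z = 239/9
No improving column remains; optimal.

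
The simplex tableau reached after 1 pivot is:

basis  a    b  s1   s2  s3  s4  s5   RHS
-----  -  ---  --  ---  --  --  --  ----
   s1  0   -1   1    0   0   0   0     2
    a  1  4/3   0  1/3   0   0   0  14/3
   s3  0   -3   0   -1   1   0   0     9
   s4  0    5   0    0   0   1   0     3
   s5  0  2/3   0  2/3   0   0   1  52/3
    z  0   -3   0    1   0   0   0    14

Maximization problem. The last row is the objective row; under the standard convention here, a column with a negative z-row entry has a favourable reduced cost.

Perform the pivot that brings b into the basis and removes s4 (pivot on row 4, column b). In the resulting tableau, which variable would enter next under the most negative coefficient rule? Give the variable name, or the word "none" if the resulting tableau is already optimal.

Pivot element 5. New z-row = old z-row − (-3)·(row 4/5).
Updated z-row coefficients: a: 0, b: 0, s1: 0, s2: 1, s3: 0, s4: 3/5, s5: 0.
No coefficient is strictly negative; the tableau after this pivot is optimal.

none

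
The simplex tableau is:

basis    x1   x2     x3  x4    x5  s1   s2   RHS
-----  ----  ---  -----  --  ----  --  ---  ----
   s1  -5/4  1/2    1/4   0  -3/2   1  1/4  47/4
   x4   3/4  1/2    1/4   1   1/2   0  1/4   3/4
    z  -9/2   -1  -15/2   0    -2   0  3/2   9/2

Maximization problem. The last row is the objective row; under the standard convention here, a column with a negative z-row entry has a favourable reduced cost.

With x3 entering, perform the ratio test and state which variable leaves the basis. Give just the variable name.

x4

Ratios: row 1 (s1): (47/4)/(1/4) = 47; row 2 (x4): (3/4)/(1/4) = 3.
Minimum ratio 3 is in the x4 row, so x4 leaves.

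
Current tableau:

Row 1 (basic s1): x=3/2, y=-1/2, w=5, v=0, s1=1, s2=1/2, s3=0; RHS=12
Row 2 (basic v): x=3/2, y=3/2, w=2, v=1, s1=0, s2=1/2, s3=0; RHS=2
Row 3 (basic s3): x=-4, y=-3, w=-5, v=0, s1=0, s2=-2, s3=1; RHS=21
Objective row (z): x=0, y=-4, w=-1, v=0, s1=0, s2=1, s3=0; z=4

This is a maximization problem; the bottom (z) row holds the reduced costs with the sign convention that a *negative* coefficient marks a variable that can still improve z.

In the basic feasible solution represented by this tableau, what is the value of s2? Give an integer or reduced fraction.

0

s2 is nonbasic (not in the basis column), so its value in the current BFS is 0.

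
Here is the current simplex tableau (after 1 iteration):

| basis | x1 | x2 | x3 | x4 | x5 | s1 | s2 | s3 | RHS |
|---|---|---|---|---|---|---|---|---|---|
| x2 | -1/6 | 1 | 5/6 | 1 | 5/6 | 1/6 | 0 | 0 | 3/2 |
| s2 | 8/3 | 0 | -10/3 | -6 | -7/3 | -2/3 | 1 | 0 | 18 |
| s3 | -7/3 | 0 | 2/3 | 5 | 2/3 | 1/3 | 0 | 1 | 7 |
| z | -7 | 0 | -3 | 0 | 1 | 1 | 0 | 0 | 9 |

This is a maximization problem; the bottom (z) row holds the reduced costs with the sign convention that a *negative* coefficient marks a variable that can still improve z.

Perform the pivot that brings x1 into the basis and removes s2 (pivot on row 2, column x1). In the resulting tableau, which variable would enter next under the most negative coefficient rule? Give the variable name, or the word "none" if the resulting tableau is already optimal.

Pivot element 8/3. New z-row = old z-row − (-7)·(row 2/(8/3)).
Updated z-row coefficients: x1: 0, x2: 0, x3: -47/4, x4: -63/4, x5: -41/8, s1: -3/4, s2: 21/8, s3: 0.
The most negative is -63/4 in column x4, so x4 would enter next.

x4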